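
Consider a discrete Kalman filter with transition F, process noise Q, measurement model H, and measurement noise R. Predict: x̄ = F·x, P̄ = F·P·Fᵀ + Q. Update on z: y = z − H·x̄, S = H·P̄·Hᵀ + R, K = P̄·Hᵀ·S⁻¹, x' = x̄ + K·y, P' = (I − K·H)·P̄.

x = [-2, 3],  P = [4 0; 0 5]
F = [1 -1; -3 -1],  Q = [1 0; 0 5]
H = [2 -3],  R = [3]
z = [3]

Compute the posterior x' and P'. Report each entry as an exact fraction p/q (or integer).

x' = [-1803/541, -1721/541]
P' = [3729/541 2445/541; 2445/541 1782/541]

x̄ = F·x = [-5, 3]
P̄ = F·P·Fᵀ + Q = [10 -7; -7 46]
y = z − H·x̄ = [22]
S = H·P̄·Hᵀ + R = [541]
K = P̄·Hᵀ·S⁻¹ = [41/541; -152/541]
x' = x̄ + K·y = [-1803/541, -1721/541]
P' = (I − K·H)·P̄ = [3729/541 2445/541; 2445/541 1782/541]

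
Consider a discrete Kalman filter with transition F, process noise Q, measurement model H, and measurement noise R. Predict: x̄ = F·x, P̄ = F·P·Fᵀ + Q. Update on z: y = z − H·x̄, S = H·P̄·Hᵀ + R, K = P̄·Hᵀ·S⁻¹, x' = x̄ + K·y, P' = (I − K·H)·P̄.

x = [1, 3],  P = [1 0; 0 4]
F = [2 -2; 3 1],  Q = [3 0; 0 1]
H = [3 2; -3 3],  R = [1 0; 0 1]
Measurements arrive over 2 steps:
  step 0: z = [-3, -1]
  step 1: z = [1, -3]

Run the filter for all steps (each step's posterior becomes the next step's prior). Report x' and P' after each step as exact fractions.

step 0: x̄ = F·x = [-4, 6]
step 0: P̄ = F·P·Fᵀ + Q = [23 -2; -2 14]
step 0: y = z − H·x̄ = [-3, -31]
step 0: S = H·P̄·Hᵀ + R = [240 -129; -129 370]
step 0: K = P̄·Hᵀ·S⁻¹ = [14375/72159 -3205/24053; 14332/72159 4786/24053]
step 0: x' = x̄ + K·y = [-11232/24053, -18380/24053]
step 0: P' = (I − K·H)·P̄ = [4157/72159 952/72159; 952/72159 5738/72159]
step 1: x̄ = F·x = [14296/24053, -52076/24053]
step 1: P̄ = F·P·Fᵀ + Q = [248441/72159 9658/72159; 9658/72159 121022/72159]
step 1: y = z − H·x̄ = [85317/24053, 126957/24053]
step 1: S = H·P̄·Hᵀ + R = [2908112/72159 -493621/24053; -493621/24053 1074494/24053]
step 1: K = P̄·Hᵀ·S⁻¹ = [19456829/99520385 -13177809/99520385; 18963208/99520385 19026282/99520385]
step 1: x' = x̄ + K·y = [11721836/19904077, -9555730/19904077]
step 1: P' = (I − K·H)·P̄ = [5648407/99520385 1255804/99520385; 1255804/99520385 7597898/99520385]

step 0: x' = [-11232/24053, -18380/24053], P' = [4157/72159 952/72159; 952/72159 5738/72159]
step 1: x' = [11721836/19904077, -9555730/19904077], P' = [5648407/99520385 1255804/99520385; 1255804/99520385 7597898/99520385]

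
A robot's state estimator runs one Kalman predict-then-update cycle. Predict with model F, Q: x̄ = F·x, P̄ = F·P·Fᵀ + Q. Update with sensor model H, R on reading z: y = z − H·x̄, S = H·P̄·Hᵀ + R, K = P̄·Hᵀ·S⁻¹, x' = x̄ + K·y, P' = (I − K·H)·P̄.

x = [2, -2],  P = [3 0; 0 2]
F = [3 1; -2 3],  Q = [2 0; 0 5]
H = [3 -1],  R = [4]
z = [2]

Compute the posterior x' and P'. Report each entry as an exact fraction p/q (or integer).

x̄ = F·x = [4, -10]
P̄ = F·P·Fᵀ + Q = [31 -12; -12 35]
y = z − H·x̄ = [-20]
S = H·P̄·Hᵀ + R = [390]
K = P̄·Hᵀ·S⁻¹ = [7/26; -71/390]
x' = x̄ + K·y = [-18/13, -248/39]
P' = (I − K·H)·P̄ = [71/26 185/26; 185/26 8609/390]

x' = [-18/13, -248/39]
P' = [71/26 185/26; 185/26 8609/390]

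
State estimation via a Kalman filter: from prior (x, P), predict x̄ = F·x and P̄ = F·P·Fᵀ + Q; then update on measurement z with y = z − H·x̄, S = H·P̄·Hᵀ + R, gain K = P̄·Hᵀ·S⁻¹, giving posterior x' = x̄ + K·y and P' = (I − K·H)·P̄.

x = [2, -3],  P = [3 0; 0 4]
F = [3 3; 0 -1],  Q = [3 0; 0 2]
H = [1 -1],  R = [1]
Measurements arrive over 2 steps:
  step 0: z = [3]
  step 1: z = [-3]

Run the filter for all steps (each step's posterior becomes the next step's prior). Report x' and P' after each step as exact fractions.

step 0: x' = [411/97, 129/97], P' = [318/97 240/97; 240/97 258/97]
step 1: x' = [-1230/1111, 1933/1111], P' = [10809/4444 3523/2222; 3523/2222 5771/3333]

step 0: x̄ = F·x = [-3, 3]
step 0: P̄ = F·P·Fᵀ + Q = [66 -12; -12 6]
step 0: y = z − H·x̄ = [9]
step 0: S = H·P̄·Hᵀ + R = [97]
step 0: K = P̄·Hᵀ·S⁻¹ = [78/97; -18/97]
step 0: x' = x̄ + K·y = [411/97, 129/97]
step 0: P' = (I − K·H)·P̄ = [318/97 240/97; 240/97 258/97]
step 1: x̄ = F·x = [1620/97, -129/97]
step 1: P̄ = F·P·Fᵀ + Q = [9795/97 -1494/97; -1494/97 452/97]
step 1: y = z − H·x̄ = [-2040/97]
step 1: S = H·P̄·Hᵀ + R = [13332/97]
step 1: K = P̄·Hᵀ·S⁻¹ = [3763/4444; -973/6666]
step 1: x' = x̄ + K·y = [-1230/1111, 1933/1111]
step 1: P' = (I − K·H)·P̄ = [10809/4444 3523/2222; 3523/2222 5771/3333]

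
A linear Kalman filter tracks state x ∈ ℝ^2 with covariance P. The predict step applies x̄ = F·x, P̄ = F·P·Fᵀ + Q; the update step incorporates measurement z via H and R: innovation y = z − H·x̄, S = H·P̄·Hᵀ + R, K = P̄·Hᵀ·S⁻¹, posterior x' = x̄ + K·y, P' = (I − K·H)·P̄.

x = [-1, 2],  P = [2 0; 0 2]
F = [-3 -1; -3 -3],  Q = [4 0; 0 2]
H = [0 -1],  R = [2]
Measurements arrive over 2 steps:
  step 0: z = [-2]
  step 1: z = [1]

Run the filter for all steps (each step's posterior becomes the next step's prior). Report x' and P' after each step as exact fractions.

step 0: x' = [4, 7/4], P' = [48/5 6/5; 6/5 19/10]
step 1: x' = [-445/1291, -1616/1291], P' = [15032/1291 2130/1291; 2130/1291 2542/1291]

step 0: x̄ = F·x = [1, -3]
step 0: P̄ = F·P·Fᵀ + Q = [24 24; 24 38]
step 0: y = z − H·x̄ = [-5]
step 0: S = H·P̄·Hᵀ + R = [40]
step 0: K = P̄·Hᵀ·S⁻¹ = [-3/5; -19/20]
step 0: x' = x̄ + K·y = [4, 7/4]
step 0: P' = (I − K·H)·P̄ = [48/5 6/5; 6/5 19/10]
step 1: x̄ = F·x = [-55/4, -69/4]
step 1: P̄ = F·P·Fᵀ + Q = [199/2 213/2; 213/2 1271/10]
step 1: y = z − H·x̄ = [-65/4]
step 1: S = H·P̄·Hᵀ + R = [1291/10]
step 1: K = P̄·Hᵀ·S⁻¹ = [-1065/1291; -1271/1291]
step 1: x' = x̄ + K·y = [-445/1291, -1616/1291]
step 1: P' = (I − K·H)·P̄ = [15032/1291 2130/1291; 2130/1291 2542/1291]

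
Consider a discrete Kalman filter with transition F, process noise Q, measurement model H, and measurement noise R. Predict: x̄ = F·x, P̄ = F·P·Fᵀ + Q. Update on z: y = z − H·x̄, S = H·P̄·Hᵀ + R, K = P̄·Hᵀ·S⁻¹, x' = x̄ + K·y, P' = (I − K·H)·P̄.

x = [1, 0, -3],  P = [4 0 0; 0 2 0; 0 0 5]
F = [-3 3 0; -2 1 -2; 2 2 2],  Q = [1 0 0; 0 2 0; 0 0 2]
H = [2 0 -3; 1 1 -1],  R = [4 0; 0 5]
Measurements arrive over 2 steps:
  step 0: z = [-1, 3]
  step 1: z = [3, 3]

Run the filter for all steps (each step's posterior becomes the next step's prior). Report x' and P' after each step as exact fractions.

step 0: x' = [-11367/3653, 13484/3653, -6737/3653], P' = [160627/7306 -15939/3653 54237/3653; -15939/3653 15026/3653 -10138/3653; 54237/3653 -10138/3653 38114/3653]
step 1: x' = [2716147248/480687595, 665830932/480687595, 282622035/96137519], P' = [6277153579/480687595 356468406/480687595 882747990/96137519; 356468406/480687595 971833234/480687595 54611060/96137519; 882747990/96137519 54611060/96137519 658809200/96137519]

step 0: x̄ = F·x = [-3, 4, -4]
step 0: P̄ = F·P·Fᵀ + Q = [55 30 -12; 30 40 -32; -12 -32 46]
step 0: y = z − H·x̄ = [-7, -2]
step 0: S = H·P̄·Hᵀ + R = [782 464; 464 294]
step 0: K = P̄·Hᵀ·S⁻¹ = [-521/3653 4055/7306; -366/3653 1845/3653; -1467/3653 1197/3653]
step 0: x' = x̄ + K·y = [-11367/3653, 13484/3653, -6737/3653]
step 0: P' = (I − K·H)·P̄ = [160627/7306 -15939/3653 54237/3653; -15939/3653 15026/3653 -10138/3653; 54237/3653 -10138/3653 38114/3653]
step 1: x̄ = F·x = [74553/3653, 49692/3653, -9240/3653]
step 1: P̄ = F·P·Fᵀ + Q = [2297221/7306 1056660/3653 -777975/3653; 1056660/3653 1034246/3653 -825400/3653; -777975/3653 -825400/3653 766400/3653]
step 1: y = z − H·x̄ = [-12759/281, -122526/3653]
step 1: S = H·P̄·Hᵀ + R = [1603258/281 1005832/281; 1005832/281 16575183/7306]
step 1: K = P̄·Hᵀ·S⁻¹ = [-171728173/480687595 443976407/480687595; -26557272/480687595 211049268/480687595; -52732905/96137519 55709970/96137519]
step 1: x' = x̄ + K·y = [2716147248/480687595, 665830932/480687595, 282622035/96137519]
step 1: P' = (I − K·H)·P̄ = [6277153579/480687595 356468406/480687595 882747990/96137519; 356468406/480687595 971833234/480687595 54611060/96137519; 882747990/96137519 54611060/96137519 658809200/96137519]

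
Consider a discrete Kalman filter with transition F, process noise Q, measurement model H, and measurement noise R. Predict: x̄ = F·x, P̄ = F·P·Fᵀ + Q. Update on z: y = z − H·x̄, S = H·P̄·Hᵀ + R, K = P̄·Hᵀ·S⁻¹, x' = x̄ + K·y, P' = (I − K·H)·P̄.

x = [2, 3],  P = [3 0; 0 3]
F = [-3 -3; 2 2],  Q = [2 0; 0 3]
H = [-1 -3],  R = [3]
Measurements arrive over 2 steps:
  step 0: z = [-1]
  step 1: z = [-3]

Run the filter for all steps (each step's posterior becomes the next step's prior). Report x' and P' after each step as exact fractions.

step 0: x' = [-281/43, 115/43], P' = [1056/43 -378/43; -378/43 297/86]
step 1: x' = [10161/10825, 6184/10825], P' = [311934/10825 -111879/10825; -111879/10825 43449/10825]

step 0: x̄ = F·x = [-15, 10]
step 0: P̄ = F·P·Fᵀ + Q = [56 -36; -36 27]
step 0: y = z − H·x̄ = [14]
step 0: S = H·P̄·Hᵀ + R = [86]
step 0: K = P̄·Hᵀ·S⁻¹ = [26/43; -45/86]
step 0: x' = x̄ + K·y = [-281/43, 115/43]
step 0: P' = (I − K·H)·P̄ = [1056/43 -378/43; -378/43 297/86]
step 1: x̄ = F·x = [498/43, -332/43]
step 1: P̄ = F·P·Fᵀ + Q = [8245/86 -2691/43; -2691/43 1923/43]
step 1: y = z − H·x̄ = [-627/43]
step 1: S = H·P̄·Hᵀ + R = [10825/86]
step 1: K = P̄·Hᵀ·S⁻¹ = [7901/10825; -6156/10825]
step 1: x' = x̄ + K·y = [10161/10825, 6184/10825]
step 1: P' = (I − K·H)·P̄ = [311934/10825 -111879/10825; -111879/10825 43449/10825]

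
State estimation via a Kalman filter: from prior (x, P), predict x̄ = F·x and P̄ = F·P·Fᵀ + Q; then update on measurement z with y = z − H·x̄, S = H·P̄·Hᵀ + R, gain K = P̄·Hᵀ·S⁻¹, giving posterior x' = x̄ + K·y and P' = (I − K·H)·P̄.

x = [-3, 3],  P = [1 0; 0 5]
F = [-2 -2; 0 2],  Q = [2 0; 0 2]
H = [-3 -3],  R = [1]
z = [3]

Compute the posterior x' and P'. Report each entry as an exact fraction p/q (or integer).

x' = [-378/73, 312/73]
P' = [1574/73 -1568/73; -1568/73 1570/73]

x̄ = F·x = [0, 6]
P̄ = F·P·Fᵀ + Q = [26 -20; -20 22]
y = z − H·x̄ = [21]
S = H·P̄·Hᵀ + R = [73]
K = P̄·Hᵀ·S⁻¹ = [-18/73; -6/73]
x' = x̄ + K·y = [-378/73, 312/73]
P' = (I − K·H)·P̄ = [1574/73 -1568/73; -1568/73 1570/73]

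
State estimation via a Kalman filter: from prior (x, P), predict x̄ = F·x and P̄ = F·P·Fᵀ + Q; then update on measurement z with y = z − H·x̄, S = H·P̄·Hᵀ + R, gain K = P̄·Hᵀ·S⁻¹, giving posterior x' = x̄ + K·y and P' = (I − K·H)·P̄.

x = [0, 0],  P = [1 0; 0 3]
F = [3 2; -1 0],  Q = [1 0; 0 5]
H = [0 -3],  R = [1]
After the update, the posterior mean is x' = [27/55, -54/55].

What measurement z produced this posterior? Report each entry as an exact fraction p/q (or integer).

z = [3]

x̄ = F·x = [0, 0]
P̄ = F·P·Fᵀ + Q = [22 -3; -3 6]
S = H·P̄·Hᵀ + R = [55]
K = P̄·Hᵀ·S⁻¹ = [9/55; -18/55]
x' − x̄ = [27/55, -54/55] = K·y
y = (KᵀK)⁻¹·Kᵀ·(x' − x̄) = [3]
z = y + H·x̄ = [3] + [0] = [3]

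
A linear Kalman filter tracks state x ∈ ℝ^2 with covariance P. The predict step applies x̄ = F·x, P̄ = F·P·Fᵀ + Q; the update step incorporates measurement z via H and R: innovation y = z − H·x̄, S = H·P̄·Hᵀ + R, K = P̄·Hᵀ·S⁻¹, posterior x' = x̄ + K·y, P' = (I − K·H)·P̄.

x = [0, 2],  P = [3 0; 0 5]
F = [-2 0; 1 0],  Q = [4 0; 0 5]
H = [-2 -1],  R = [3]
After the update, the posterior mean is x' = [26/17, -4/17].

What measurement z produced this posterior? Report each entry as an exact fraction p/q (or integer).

x̄ = F·x = [0, 0]
P̄ = F·P·Fᵀ + Q = [16 -6; -6 8]
S = H·P̄·Hᵀ + R = [51]
K = P̄·Hᵀ·S⁻¹ = [-26/51; 4/51]
x' − x̄ = [26/17, -4/17] = K·y
y = (KᵀK)⁻¹·Kᵀ·(x' − x̄) = [-3]
z = y + H·x̄ = [-3] + [0] = [-3]

z = [-3]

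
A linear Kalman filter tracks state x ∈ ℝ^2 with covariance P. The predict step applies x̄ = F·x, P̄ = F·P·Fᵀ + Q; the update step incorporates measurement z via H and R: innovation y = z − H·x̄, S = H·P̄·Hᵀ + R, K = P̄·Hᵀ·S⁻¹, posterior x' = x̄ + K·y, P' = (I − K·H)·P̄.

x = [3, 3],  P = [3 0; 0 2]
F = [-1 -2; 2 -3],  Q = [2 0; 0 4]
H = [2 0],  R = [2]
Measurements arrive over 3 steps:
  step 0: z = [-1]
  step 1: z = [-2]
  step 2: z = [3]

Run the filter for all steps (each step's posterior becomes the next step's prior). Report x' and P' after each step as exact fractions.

step 0: x' = [-22/27, 7/9], P' = [13/27 2/9; 2/9 94/3]
step 1: x' = [-6970/6977, -30265/6977], P' = [3475/6977 5044/6977; 5044/6977 105666/6977]
step 2: x' = [1448307/927515, 47731/927515], P' = [460269/927515 622002/927515; 622002/927515 13032126/927515]

step 0: x̄ = F·x = [-9, -3]
step 0: P̄ = F·P·Fᵀ + Q = [13 6; 6 34]
step 0: y = z − H·x̄ = [17]
step 0: S = H·P̄·Hᵀ + R = [54]
step 0: K = P̄·Hᵀ·S⁻¹ = [13/27; 2/9]
step 0: x' = x̄ + K·y = [-22/27, 7/9]
step 0: P' = (I − K·H)·P̄ = [13/27 2/9; 2/9 94/3]
step 1: x̄ = F·x = [-20/27, -107/27]
step 1: P̄ = F·P·Fᵀ + Q = [3475/27 5044/27; 5044/27 7702/27]
step 1: y = z − H·x̄ = [-14/27]
step 1: S = H·P̄·Hᵀ + R = [13954/27]
step 1: K = P̄·Hᵀ·S⁻¹ = [3475/6977; 5044/6977]
step 1: x' = x̄ + K·y = [-6970/6977, -30265/6977]
step 1: P' = (I − K·H)·P̄ = [3475/6977 5044/6977; 5044/6977 105666/6977]
step 2: x̄ = F·x = [67500/6977, 76855/6977]
step 2: P̄ = F·P·Fᵀ + Q = [460269/6977 622002/6977; 622002/6977 932274/6977]
step 2: y = z − H·x̄ = [-114069/6977]
step 2: S = H·P̄·Hᵀ + R = [1855030/6977]
step 2: K = P̄·Hᵀ·S⁻¹ = [460269/927515; 622002/927515]
step 2: x' = x̄ + K·y = [1448307/927515, 47731/927515]
step 2: P' = (I − K·H)·P̄ = [460269/927515 622002/927515; 622002/927515 13032126/927515]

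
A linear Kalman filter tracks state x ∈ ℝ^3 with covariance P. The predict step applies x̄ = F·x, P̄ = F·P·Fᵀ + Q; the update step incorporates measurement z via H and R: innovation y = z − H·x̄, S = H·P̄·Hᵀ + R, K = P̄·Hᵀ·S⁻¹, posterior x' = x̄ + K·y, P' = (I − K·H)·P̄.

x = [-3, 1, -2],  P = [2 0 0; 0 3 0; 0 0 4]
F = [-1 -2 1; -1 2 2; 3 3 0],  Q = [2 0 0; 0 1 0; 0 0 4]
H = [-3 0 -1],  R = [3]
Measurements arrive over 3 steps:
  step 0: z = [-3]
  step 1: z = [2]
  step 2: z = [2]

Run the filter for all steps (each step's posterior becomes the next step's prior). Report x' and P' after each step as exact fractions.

step 0: x' = [43/11, 20/11, -201/22], P' = [58/11 -49/11 -321/22; -49/11 673/22 597/44; -321/22 597/44 3783/88]
step 1: x' = [-4900/5569, -62619/5569, 2398/5569], P' = [529878/38983 -2655980/38983 -1529757/38983; -2655980/38983 17952735/38983 7995606/38983; -1529757/38983 7995606/38983 4525797/38983]
step 2: x' = [-42484648/8480065, 268038381/8480065, 111112381/8480065], P' = [2220531063/59360455 -12664780881/59360455 -6523027461/59360455; -12664780881/59360455 79932007002/59360455 37742521752/59360455; -6523027461/59360455 37742521752/59360455 19331115717/59360455]

step 0: x̄ = F·x = [-1, 1, -6]
step 0: P̄ = F·P·Fᵀ + Q = [20 -2 -24; -2 31 12; -24 12 49]
step 0: y = z − H·x̄ = [-12]
step 0: S = H·P̄·Hᵀ + R = [88]
step 0: K = P̄·Hᵀ·S⁻¹ = [-9/22; -3/44; 23/88]
step 0: x' = x̄ + K·y = [43/11, 20/11, -201/22]
step 0: P' = (I − K·H)·P̄ = [58/11 -49/11 -321/22; -49/11 673/22 597/44; -321/22 597/44 3783/88]
step 1: x̄ = F·x = [-367/22, -204/11, 189/11]
step 1: P̄ = F·P·Fᵀ + Q = [11415/88 -637/44 -7143/44; -637/44 10677/22 3261/22; -7143/44 3261/22 5425/22]
step 1: y = z − H·x̄ = [-679/22]
step 1: S = H·P̄·Hᵀ + R = [38983/88]
step 1: K = P̄·Hᵀ·S⁻¹ = [-19959/38983; -9222/38983; 21158/38983]
step 1: x' = x̄ + K·y = [-4900/5569, -62619/5569, 2398/5569]
step 1: P' = (I − K·H)·P̄ = [529878/38983 -2655980/38983 -1529757/38983; -2655980/38983 17952735/38983 7995606/38983; -1529757/38983 7995606/38983 4525797/38983]
step 2: x̄ = F·x = [132536/5569, -115542/5569, -202557/5569]
step 2: P̄ = F·P·Fᵀ + Q = [37397751/38983 -73631409/38983 -66004677/38983; -73631409/38983 171190785/38983 136953930/38983; -66004677/38983 136953930/38983 118691809/38983]
step 2: y = z − H·x̄ = [206189/5569]
step 2: S = H·P̄·Hᵀ + R = [8480065/5569]
step 2: K = P̄·Hᵀ·S⁻¹ = [-6598368/8480065; 11991471/8480065; 11331746/8480065]
step 2: x' = x̄ + K·y = [-42484648/8480065, 268038381/8480065, 111112381/8480065]
step 2: P' = (I − K·H)·P̄ = [2220531063/59360455 -12664780881/59360455 -6523027461/59360455; -12664780881/59360455 79932007002/59360455 37742521752/59360455; -6523027461/59360455 37742521752/59360455 19331115717/59360455]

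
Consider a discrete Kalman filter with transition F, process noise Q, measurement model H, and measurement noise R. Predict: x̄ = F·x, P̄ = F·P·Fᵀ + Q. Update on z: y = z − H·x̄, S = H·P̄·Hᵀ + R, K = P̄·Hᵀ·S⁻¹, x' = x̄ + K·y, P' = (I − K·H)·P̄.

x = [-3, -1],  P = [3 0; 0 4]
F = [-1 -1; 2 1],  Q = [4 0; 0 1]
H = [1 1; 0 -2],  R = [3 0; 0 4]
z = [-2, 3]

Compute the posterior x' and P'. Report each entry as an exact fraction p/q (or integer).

x̄ = F·x = [4, -7]
P̄ = F·P·Fᵀ + Q = [11 -10; -10 17]
y = z − H·x̄ = [1, -11]
S = H·P̄·Hᵀ + R = [11 -14; -14 72]
K = P̄·Hᵀ·S⁻¹ = [88/149 117/298; 7/149 -69/149]
x' = x̄ + K·y = [81/298, -277/149]
P' = (I − K·H)·P̄ = [381/149 -117/149; -117/149 138/149]

x' = [81/298, -277/149]
P' = [381/149 -117/149; -117/149 138/149]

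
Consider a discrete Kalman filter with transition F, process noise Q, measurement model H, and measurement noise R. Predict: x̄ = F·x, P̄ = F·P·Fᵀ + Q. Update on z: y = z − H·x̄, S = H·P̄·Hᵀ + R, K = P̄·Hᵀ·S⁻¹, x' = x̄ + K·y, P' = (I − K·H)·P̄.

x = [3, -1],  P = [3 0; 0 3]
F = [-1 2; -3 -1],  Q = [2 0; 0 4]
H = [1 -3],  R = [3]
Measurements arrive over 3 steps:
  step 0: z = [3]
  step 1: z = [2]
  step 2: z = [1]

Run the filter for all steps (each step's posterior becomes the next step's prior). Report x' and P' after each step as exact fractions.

step 0: x̄ = F·x = [-5, -8]
step 0: P̄ = F·P·Fᵀ + Q = [17 3; 3 34]
step 0: y = z − H·x̄ = [-16]
step 0: S = H·P̄·Hᵀ + R = [308]
step 0: K = P̄·Hᵀ·S⁻¹ = [2/77; -9/28]
step 0: x' = x̄ + K·y = [-417/77, -20/7]
step 0: P' = (I − K·H)·P̄ = [1293/77 39/7; 39/7 61/28]
step 1: x̄ = F·x = [-23/77, 1471/77]
step 1: P̄ = F·P·Fᵀ + Q = [402/77 2797/154; 2797/154 58747/308]
step 1: y = z − H·x̄ = [4590/77]
step 1: S = H·P̄·Hᵀ + R = [497691/308]
step 1: K = P̄·Hᵀ·S⁻¹ = [-562/18433; -170647/497691]
step 1: x' = x̄ + K·y = [-39007/18433, -24611/18433]
step 1: P' = (I − K·H)·P̄ = [68547/18433 23411/18433; 23411/18433 381346/497691]
step 2: x̄ = F·x = [-10215/18433, 141632/18433]
step 2: P̄ = F·P·Fᵀ + Q = [1843147/497691 1629130/497691; 1629130/497691 22821613/497691]
step 2: y = z − H·x̄ = [453544/18433]
step 2: S = H·P̄·Hᵀ + R = [198955957/497691]
step 2: K = P̄·Hᵀ·S⁻¹ = [-3044243/198955957; -66835709/198955957]
step 2: x' = x̄ + K·y = [-185158859/198955957, -115792584/198955957]
step 2: P' = (I − K·H)·P̄ = [718191930/198955957 242441553/198955957; 242441553/198955957 147649560/198955957]

step 0: x' = [-417/77, -20/7], P' = [1293/77 39/7; 39/7 61/28]
step 1: x' = [-39007/18433, -24611/18433], P' = [68547/18433 23411/18433; 23411/18433 381346/497691]
step 2: x' = [-185158859/198955957, -115792584/198955957], P' = [718191930/198955957 242441553/198955957; 242441553/198955957 147649560/198955957]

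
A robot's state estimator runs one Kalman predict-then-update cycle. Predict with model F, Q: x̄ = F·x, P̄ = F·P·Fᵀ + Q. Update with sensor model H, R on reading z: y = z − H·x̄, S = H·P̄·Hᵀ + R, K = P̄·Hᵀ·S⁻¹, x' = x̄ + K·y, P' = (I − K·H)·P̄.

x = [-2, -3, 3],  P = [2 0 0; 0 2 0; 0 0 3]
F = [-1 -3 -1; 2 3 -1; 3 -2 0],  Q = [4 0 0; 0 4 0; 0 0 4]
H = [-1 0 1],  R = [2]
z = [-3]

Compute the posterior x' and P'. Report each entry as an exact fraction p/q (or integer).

x̄ = F·x = [8, -16, 0]
P̄ = F·P·Fᵀ + Q = [27 -19 6; -19 33 0; 6 0 30]
y = z − H·x̄ = [5]
S = H·P̄·Hᵀ + R = [47]
K = P̄·Hᵀ·S⁻¹ = [-21/47; 19/47; 24/47]
x' = x̄ + K·y = [271/47, -657/47, 120/47]
P' = (I − K·H)·P̄ = [828/47 -494/47 786/47; -494/47 1190/47 -456/47; 786/47 -456/47 834/47]

x' = [271/47, -657/47, 120/47]
P' = [828/47 -494/47 786/47; -494/47 1190/47 -456/47; 786/47 -456/47 834/47]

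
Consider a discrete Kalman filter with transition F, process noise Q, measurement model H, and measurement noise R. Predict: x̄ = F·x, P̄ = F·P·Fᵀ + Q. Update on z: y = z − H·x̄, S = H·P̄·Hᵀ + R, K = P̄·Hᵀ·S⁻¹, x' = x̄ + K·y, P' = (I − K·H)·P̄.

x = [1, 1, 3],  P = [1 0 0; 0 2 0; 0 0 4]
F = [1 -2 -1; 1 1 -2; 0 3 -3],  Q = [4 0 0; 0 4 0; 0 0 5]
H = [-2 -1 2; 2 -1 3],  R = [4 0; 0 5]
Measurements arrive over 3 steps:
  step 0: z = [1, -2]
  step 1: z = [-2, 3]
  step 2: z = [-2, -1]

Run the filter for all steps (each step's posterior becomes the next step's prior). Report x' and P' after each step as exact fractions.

step 0: x' = [-4724/6113, -4043/12226, -26633/73356], P' = [3638/6113 -4366/6113 -2089/6113; -4366/6113 55619/6113 46649/12226; -2089/6113 46649/12226 143285/73356]
step 1: x' = [3016495297/2498231861, -792231496/2498231861, 141751586/2498231861], P' = [1500483768/2498231861 -1432238682/2498231861 -703940671/2498231861; -1432238682/2498231861 15143384808/2498231861 6145391164/2498231861; -703940671/2498231861 6145391164/2498231861 3366963937/2498231861]
step 2: x' = [40745291474997/118310347288859, 89142427996636/118310347288859, -35363734158714/118310347288859], P' = [70759730262578/118310347288859 -67318711957666/118310347288859 -33071915930479/118310347288859; -67318711957666/118310347288859 718005563798216/118310347288859 291268089995236/118310347288859; -33071915930479/118310347288859 291268089995236/118310347288859 159491636933963/118310347288859]

step 0: x̄ = F·x = [-4, -4, -6]
step 0: P̄ = F·P·Fᵀ + Q = [17 5 0; 5 23 30; 0 30 59]
step 0: y = z − H·x̄ = [1, 20]
step 0: S = H·P̄·Hᵀ + R = [231 159; 159 427]
step 0: K = P̄·Hᵀ·S⁻¹ = [-1772/6113 1075/6113; -119/12226 2249/12226; 14203/73356 6655/24452]
step 0: x' = x̄ + K·y = [-4724/6113, -4043/12226, -26633/73356]
step 0: P' = (I − K·H)·P̄ = [3638/6113 -4366/6113 -2089/6113; -4366/6113 55619/6113 46649/12226; -2089/6113 46649/12226 143285/73356]
step 1: x̄ = F·x = [18461/73356, -6920/18339, 2375/24452]
step 1: P̄ = F·P·Fᵀ + Q = [4529357/73356 -9338/18339 -939001/24452; -9338/18339 113390/18339 21748/6113; -939001/24452 21748/6113 875035/24452]
step 1: y = z − H·x̄ = [-37930/18339, 44697/24452]
step 1: S = H·P̄·Hᵀ + R = [12676886/18339 201324/6113; 201324/6113 2447743/24452]
step 1: K = P̄·Hᵀ·S⁻¹ = [-744152549/2498231861 464276841/2498231861; 2968721/2498231861 85662264/2498231861; 499104513/2498231861 509523861/2498231861]
step 1: x' = x̄ + K·y = [3016495297/2498231861, -792231496/2498231861, 141751586/2498231861]
step 1: P' = (I − K·H)·P̄ = [1500483768/2498231861 -1432238682/2498231861 -703940671/2498231861; -1432238682/2498231861 15143384808/2498231861 6145391164/2498231861; -703940671/2498231861 6145391164/2498231861 3366963937/2498231861]
step 2: x̄ = F·x = [4459206703/2498231861, 1940760629/2498231861, -2801949246/2498231861]
step 2: P̄ = F·P·Fᵀ + Q = [107152315107/2498231861 -72123787/2498231861 -64508137578/2498231861; -72123787/2498231861 15474372432/2498231861 8138523537/2498231861; -64508137578/2498231861 8138523537/2498231861 68467257058/2498231861]
step 2: y = z − H·x̄ = [11466608805/2498231861, -1070036900/2498231861]
step 2: S = H·P̄·Hᵀ + R = [1211168099864/2498231861 85992311823/2498231861; 85992311823/2498231861 250139808677/2498231861]
step 2: K = P̄·Hᵀ·S⁻¹ = [-3189649555192/10755486117169 21924484938277/118310347288859; -18908179373/10755486117169 4232256454432/118310347288859; 2133159448492/10755486117169 24212597789139/118310347288859]
step 2: x' = x̄ + K·y = [40745291474997/118310347288859, 89142427996636/118310347288859, -35363734158714/118310347288859]
step 2: P' = (I − K·H)·P̄ = [70759730262578/118310347288859 -67318711957666/118310347288859 -33071915930479/118310347288859; -67318711957666/118310347288859 718005563798216/118310347288859 291268089995236/118310347288859; -33071915930479/118310347288859 291268089995236/118310347288859 159491636933963/118310347288859]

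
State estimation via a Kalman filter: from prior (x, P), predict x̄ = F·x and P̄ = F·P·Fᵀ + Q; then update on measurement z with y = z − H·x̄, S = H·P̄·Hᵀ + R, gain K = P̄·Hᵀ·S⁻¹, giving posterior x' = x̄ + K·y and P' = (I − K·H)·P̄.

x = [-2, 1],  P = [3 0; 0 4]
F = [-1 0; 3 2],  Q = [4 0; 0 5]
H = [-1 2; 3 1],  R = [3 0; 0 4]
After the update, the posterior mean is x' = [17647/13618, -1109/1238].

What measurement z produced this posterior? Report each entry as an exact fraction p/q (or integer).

z = [-3, 3]

x̄ = F·x = [2, -4]
P̄ = F·P·Fᵀ + Q = [7 -9; -9 48]
S = H·P̄·Hᵀ + R = [238 30; 30 61]
K = P̄·Hᵀ·S⁻¹ = [-1885/13618 1803/6809; 525/1238 84/619]
x' − x̄ = [-9589/13618, 3843/1238] = K·y
y = (KᵀK)⁻¹·Kᵀ·(x' − x̄) = [7, 1]
z = y + H·x̄ = [7, 1] + [-10, 2] = [-3, 3]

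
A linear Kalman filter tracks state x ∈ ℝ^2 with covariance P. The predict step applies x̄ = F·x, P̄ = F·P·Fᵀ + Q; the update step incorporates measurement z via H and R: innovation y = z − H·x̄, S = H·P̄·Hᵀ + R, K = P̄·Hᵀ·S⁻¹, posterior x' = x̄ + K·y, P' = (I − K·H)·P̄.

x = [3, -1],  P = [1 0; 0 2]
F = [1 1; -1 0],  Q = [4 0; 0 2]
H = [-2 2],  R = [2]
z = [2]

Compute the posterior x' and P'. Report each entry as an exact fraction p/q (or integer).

x' = [-46/25, -27/25]
P' = [47/25 39/25; 39/25 43/25]

x̄ = F·x = [2, -3]
P̄ = F·P·Fᵀ + Q = [7 -1; -1 3]
y = z − H·x̄ = [12]
S = H·P̄·Hᵀ + R = [50]
K = P̄·Hᵀ·S⁻¹ = [-8/25; 4/25]
x' = x̄ + K·y = [-46/25, -27/25]
P' = (I − K·H)·P̄ = [47/25 39/25; 39/25 43/25]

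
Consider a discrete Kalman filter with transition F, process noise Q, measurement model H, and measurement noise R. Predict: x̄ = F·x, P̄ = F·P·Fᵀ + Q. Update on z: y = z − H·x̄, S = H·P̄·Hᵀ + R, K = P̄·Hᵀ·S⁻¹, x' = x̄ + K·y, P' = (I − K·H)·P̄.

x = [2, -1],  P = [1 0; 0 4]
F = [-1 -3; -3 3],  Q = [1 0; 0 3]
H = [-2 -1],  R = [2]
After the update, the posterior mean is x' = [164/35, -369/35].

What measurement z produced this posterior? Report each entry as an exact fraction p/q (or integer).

z = [1]

x̄ = F·x = [1, -9]
P̄ = F·P·Fᵀ + Q = [38 -33; -33 48]
S = H·P̄·Hᵀ + R = [70]
K = P̄·Hᵀ·S⁻¹ = [-43/70; 9/35]
x' − x̄ = [129/35, -54/35] = K·y
y = (KᵀK)⁻¹·Kᵀ·(x' − x̄) = [-6]
z = y + H·x̄ = [-6] + [7] = [1]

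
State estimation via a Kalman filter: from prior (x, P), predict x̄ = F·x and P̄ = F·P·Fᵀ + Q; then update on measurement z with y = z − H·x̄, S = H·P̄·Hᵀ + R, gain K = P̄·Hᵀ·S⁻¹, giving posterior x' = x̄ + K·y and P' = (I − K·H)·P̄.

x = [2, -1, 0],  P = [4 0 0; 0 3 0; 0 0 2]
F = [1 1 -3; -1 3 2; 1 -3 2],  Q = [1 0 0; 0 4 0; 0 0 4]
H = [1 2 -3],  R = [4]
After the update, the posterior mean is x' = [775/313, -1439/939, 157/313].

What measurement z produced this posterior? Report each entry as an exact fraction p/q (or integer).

z = [-2]

x̄ = F·x = [1, -5, 5]
P̄ = F·P·Fᵀ + Q = [26 -7 -17; -7 43 -23; -17 -23 43]
S = H·P̄·Hᵀ + R = [939]
K = P̄·Hᵀ·S⁻¹ = [21/313; 148/939; -64/313]
x' − x̄ = [462/313, 3256/939, -1408/313] = K·y
y = (KᵀK)⁻¹·Kᵀ·(x' − x̄) = [22]
z = y + H·x̄ = [22] + [-24] = [-2]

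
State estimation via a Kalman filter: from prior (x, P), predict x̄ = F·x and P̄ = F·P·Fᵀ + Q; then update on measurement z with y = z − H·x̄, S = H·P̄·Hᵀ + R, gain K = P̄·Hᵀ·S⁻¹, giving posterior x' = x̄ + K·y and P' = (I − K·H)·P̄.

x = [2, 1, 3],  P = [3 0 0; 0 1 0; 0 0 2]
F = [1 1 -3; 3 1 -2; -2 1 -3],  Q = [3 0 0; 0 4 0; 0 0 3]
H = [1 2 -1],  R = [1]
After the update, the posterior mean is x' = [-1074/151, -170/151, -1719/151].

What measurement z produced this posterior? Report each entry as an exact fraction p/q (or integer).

x̄ = F·x = [-6, 1, -12]
P̄ = F·P·Fᵀ + Q = [25 22 13; 22 40 -5; 13 -5 34]
S = H·P̄·Hᵀ + R = [302]
K = P̄·Hᵀ·S⁻¹ = [28/151; 107/302; -31/302]
x' − x̄ = [-168/151, -321/151, 93/151] = K·y
y = (KᵀK)⁻¹·Kᵀ·(x' − x̄) = [-6]
z = y + H·x̄ = [-6] + [8] = [2]

z = [2]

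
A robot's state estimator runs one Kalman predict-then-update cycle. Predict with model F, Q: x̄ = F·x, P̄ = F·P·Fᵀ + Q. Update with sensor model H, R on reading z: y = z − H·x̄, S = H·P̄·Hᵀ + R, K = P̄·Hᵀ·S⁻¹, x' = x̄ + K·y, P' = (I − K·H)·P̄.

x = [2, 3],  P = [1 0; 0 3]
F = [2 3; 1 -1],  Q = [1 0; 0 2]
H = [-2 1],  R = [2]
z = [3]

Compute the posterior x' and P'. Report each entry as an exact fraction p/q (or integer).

x' = [1/82, 109/41]
P' = [207/164 68/41; 68/41 146/41]

x̄ = F·x = [13, -1]
P̄ = F·P·Fᵀ + Q = [32 -7; -7 6]
y = z − H·x̄ = [30]
S = H·P̄·Hᵀ + R = [164]
K = P̄·Hᵀ·S⁻¹ = [-71/164; 5/41]
x' = x̄ + K·y = [1/82, 109/41]
P' = (I − K·H)·P̄ = [207/164 68/41; 68/41 146/41]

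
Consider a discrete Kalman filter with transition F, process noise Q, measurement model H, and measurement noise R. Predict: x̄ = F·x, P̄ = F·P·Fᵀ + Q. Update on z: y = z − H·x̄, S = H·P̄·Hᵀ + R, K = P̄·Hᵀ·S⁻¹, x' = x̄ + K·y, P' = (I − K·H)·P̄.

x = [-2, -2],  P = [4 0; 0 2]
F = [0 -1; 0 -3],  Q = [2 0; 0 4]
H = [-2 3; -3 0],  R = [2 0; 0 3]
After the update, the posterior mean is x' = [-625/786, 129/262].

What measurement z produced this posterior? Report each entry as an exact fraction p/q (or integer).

z = [3, 3]

x̄ = F·x = [2, 6]
P̄ = F·P·Fᵀ + Q = [4 6; 6 22]
S = H·P̄·Hᵀ + R = [144 -30; -30 39]
K = P̄·Hᵀ·S⁻¹ = [5/786 -119/393; 87/262 -27/131]
x' − x̄ = [-2197/786, -1443/262] = K·y
y = (KᵀK)⁻¹·Kᵀ·(x' − x̄) = [-11, 9]
z = y + H·x̄ = [-11, 9] + [14, -6] = [3, 3]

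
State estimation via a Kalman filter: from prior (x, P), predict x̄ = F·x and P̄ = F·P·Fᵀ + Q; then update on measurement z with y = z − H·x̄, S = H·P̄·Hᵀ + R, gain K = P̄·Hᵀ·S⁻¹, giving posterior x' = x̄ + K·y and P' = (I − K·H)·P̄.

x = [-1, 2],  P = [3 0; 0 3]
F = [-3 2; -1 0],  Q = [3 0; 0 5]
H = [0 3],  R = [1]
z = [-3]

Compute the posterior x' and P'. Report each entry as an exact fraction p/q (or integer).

x' = [349/73, -71/73]
P' = [2337/73 9/73; 9/73 8/73]

x̄ = F·x = [7, 1]
P̄ = F·P·Fᵀ + Q = [42 9; 9 8]
y = z − H·x̄ = [-6]
S = H·P̄·Hᵀ + R = [73]
K = P̄·Hᵀ·S⁻¹ = [27/73; 24/73]
x' = x̄ + K·y = [349/73, -71/73]
P' = (I − K·H)·P̄ = [2337/73 9/73; 9/73 8/73]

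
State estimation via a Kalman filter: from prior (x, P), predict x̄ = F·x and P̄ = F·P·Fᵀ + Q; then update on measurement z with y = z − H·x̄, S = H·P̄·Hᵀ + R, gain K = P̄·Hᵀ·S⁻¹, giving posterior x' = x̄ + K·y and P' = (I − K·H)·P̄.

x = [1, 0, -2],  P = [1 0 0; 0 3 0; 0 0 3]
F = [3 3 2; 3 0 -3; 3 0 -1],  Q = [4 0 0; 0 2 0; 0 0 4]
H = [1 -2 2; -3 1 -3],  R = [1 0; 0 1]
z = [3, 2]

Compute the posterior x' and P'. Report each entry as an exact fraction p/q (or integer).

x' = [-62337/37547, -66312/37547, 16586/37547]
P' = [201272/37547 -147665/37547 -247401/37547; -147665/37547 138174/37547 197564/37547; -247401/37547 197564/37547 315596/37547]

x̄ = F·x = [-1, 9, 5]
P̄ = F·P·Fᵀ + Q = [52 -9 3; -9 38 18; 3 18 16]
y = z − H·x̄ = [12, 5]
S = H·P̄·Hᵀ + R = [173 -274; -274 651]
K = P̄·Hᵀ·S⁻¹ = [1800/37547 -9278/37547; -28885/37547 -11523/37547; -11337/37547 -7021/37547]
x' = x̄ + K·y = [-62337/37547, -66312/37547, 16586/37547]
P' = (I − K·H)·P̄ = [201272/37547 -147665/37547 -247401/37547; -147665/37547 138174/37547 197564/37547; -247401/37547 197564/37547 315596/37547]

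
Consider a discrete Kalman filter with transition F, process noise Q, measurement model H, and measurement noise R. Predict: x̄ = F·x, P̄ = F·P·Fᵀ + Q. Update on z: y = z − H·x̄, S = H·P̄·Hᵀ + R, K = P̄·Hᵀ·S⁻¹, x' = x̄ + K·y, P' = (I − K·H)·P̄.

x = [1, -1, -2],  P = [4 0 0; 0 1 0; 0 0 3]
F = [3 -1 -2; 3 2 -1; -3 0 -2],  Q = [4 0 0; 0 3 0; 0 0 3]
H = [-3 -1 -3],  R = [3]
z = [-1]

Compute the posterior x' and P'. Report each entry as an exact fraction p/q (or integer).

x' = [1221/613, -365/613, -866/613]
P' = [16360/613 14868/613 -21189/613; 14868/613 22422/613 -22266/613; -21189/613 -22266/613 28662/613]

x̄ = F·x = [8, 3, 1]
P̄ = F·P·Fᵀ + Q = [53 40 -24; 40 46 -30; -24 -30 51]
y = z − H·x̄ = [29]
S = H·P̄·Hᵀ + R = [613]
K = P̄·Hᵀ·S⁻¹ = [-127/613; -76/613; -51/613]
x' = x̄ + K·y = [1221/613, -365/613, -866/613]
P' = (I − K·H)·P̄ = [16360/613 14868/613 -21189/613; 14868/613 22422/613 -22266/613; -21189/613 -22266/613 28662/613]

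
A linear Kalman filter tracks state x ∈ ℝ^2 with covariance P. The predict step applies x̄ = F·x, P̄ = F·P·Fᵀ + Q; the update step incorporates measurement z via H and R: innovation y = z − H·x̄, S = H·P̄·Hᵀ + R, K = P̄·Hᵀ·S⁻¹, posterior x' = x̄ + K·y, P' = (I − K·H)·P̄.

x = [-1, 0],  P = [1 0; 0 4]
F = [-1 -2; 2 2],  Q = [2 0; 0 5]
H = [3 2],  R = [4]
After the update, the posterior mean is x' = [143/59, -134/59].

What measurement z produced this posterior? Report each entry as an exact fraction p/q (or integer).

x̄ = F·x = [1, -2]
P̄ = F·P·Fᵀ + Q = [19 -18; -18 25]
S = H·P̄·Hᵀ + R = [59]
K = P̄·Hᵀ·S⁻¹ = [21/59; -4/59]
x' − x̄ = [84/59, -16/59] = K·y
y = (KᵀK)⁻¹·Kᵀ·(x' − x̄) = [4]
z = y + H·x̄ = [4] + [-1] = [3]

z = [3]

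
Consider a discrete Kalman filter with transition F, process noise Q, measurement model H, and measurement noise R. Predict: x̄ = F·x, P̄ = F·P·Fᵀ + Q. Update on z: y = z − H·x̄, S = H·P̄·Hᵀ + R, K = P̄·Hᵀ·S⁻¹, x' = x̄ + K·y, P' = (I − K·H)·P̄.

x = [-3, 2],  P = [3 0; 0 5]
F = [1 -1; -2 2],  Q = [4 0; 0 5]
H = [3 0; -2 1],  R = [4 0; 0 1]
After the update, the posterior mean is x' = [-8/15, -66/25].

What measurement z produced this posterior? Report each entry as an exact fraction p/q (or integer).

z = [-3, -2]

x̄ = F·x = [-5, 10]
P̄ = F·P·Fᵀ + Q = [12 -16; -16 37]
S = H·P̄·Hᵀ + R = [112 -120; -120 150]
K = P̄·Hᵀ·S⁻¹ = [1/4 -1/15; 9/20 41/50]
x' − x̄ = [67/15, -316/25] = K·y
y = (KᵀK)⁻¹·Kᵀ·(x' − x̄) = [12, -22]
z = y + H·x̄ = [12, -22] + [-15, 20] = [-3, -2]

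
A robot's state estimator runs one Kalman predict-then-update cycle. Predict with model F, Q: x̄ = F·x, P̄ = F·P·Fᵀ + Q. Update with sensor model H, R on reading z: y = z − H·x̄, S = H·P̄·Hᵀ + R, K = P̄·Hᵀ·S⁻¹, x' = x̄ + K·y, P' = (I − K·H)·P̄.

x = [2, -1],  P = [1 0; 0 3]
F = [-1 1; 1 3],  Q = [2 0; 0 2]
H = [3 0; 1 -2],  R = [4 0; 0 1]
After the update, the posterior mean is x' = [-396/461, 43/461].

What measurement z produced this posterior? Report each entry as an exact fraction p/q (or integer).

x̄ = F·x = [-3, -1]
P̄ = F·P·Fᵀ + Q = [6 8; 8 30]
S = H·P̄·Hᵀ + R = [58 -30; -30 95]
K = P̄·Hᵀ·S⁻¹ = [141/461 -4/461; 72/461 -1148/2305]
x' − x̄ = [987/461, 504/461] = K·y
y = (KᵀK)⁻¹·Kᵀ·(x' − x̄) = [7, 0]
z = y + H·x̄ = [7, 0] + [-9, -1] = [-2, -1]

z = [-2, -1]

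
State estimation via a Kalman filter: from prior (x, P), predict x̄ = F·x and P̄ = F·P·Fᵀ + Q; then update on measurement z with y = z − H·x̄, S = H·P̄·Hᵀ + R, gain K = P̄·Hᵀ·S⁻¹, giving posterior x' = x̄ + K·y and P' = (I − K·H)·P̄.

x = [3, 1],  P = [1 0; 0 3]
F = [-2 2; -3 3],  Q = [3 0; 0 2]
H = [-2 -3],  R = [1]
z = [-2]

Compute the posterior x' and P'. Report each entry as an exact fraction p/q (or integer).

x̄ = F·x = [-4, -6]
P̄ = F·P·Fᵀ + Q = [19 24; 24 38]
y = z − H·x̄ = [-28]
S = H·P̄·Hᵀ + R = [707]
K = P̄·Hᵀ·S⁻¹ = [-110/707; -162/707]
x' = x̄ + K·y = [36/101, 42/101]
P' = (I − K·H)·P̄ = [1333/707 -852/707; -852/707 622/707]

x' = [36/101, 42/101]
P' = [1333/707 -852/707; -852/707 622/707]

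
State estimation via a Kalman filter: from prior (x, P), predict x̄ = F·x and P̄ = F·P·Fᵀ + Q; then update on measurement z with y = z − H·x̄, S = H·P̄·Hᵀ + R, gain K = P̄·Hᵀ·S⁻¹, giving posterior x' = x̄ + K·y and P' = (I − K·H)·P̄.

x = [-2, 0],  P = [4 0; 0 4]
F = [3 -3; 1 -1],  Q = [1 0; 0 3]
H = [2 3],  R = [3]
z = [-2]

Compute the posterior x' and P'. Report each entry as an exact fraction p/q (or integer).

x̄ = F·x = [-6, -2]
P̄ = F·P·Fᵀ + Q = [73 24; 24 11]
y = z − H·x̄ = [16]
S = H·P̄·Hᵀ + R = [682]
K = P̄·Hᵀ·S⁻¹ = [109/341; 81/682]
x' = x̄ + K·y = [-302/341, -34/341]
P' = (I − K·H)·P̄ = [1131/341 -645/341; -645/341 941/682]

x' = [-302/341, -34/341]
P' = [1131/341 -645/341; -645/341 941/682]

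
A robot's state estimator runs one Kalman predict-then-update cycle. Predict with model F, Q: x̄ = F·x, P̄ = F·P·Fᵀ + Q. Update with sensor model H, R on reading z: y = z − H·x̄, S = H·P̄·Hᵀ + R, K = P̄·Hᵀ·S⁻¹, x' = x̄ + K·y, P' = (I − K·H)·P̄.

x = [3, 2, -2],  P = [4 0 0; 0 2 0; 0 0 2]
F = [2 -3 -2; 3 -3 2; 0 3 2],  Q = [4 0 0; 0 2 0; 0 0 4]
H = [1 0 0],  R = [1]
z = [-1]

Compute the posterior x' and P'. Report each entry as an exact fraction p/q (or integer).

x' = [-42/47, -217/47, 224/47]
P' = [46/47 34/47 -26/47; 34/47 1852/47 414/47; -26/47 414/47 734/47]

x̄ = F·x = [4, -1, 2]
P̄ = F·P·Fᵀ + Q = [46 34 -26; 34 64 -10; -26 -10 30]
y = z − H·x̄ = [-5]
S = H·P̄·Hᵀ + R = [47]
K = P̄·Hᵀ·S⁻¹ = [46/47; 34/47; -26/47]
x' = x̄ + K·y = [-42/47, -217/47, 224/47]
P' = (I − K·H)·P̄ = [46/47 34/47 -26/47; 34/47 1852/47 414/47; -26/47 414/47 734/47]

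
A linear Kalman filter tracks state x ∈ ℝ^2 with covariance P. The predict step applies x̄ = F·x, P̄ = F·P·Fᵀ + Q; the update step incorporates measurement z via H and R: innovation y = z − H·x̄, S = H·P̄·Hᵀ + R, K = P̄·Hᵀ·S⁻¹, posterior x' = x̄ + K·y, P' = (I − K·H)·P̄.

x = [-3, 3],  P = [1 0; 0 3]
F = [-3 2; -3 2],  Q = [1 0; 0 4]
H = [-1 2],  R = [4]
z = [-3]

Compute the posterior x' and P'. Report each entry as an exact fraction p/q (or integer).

x̄ = F·x = [15, 15]
P̄ = F·P·Fᵀ + Q = [22 21; 21 25]
y = z − H·x̄ = [-18]
S = H·P̄·Hᵀ + R = [42]
K = P̄·Hᵀ·S⁻¹ = [10/21; 29/42]
x' = x̄ + K·y = [45/7, 18/7]
P' = (I − K·H)·P̄ = [262/21 151/21; 151/21 209/42]

x' = [45/7, 18/7]
P' = [262/21 151/21; 151/21 209/42]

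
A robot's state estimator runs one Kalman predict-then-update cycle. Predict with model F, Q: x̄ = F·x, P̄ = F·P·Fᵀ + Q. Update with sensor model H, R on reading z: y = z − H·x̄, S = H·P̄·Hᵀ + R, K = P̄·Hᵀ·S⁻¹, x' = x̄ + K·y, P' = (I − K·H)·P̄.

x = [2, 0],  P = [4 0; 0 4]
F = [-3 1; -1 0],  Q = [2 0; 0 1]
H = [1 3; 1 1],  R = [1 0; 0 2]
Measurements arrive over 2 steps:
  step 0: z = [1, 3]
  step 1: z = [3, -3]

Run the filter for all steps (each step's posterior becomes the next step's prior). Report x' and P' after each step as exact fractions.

step 0: x̄ = F·x = [-6, -2]
step 0: P̄ = F·P·Fᵀ + Q = [42 12; 12 5]
step 0: y = z − H·x̄ = [13, 11]
step 0: S = H·P̄·Hᵀ + R = [160 105; 105 73]
step 0: K = P̄·Hᵀ·S⁻¹ = [24/655 90/131; 186/655 -23/131]
step 0: x' = x̄ + K·y = [1332/655, -157/655]
step 0: P' = (I − K·H)·P̄ = [1338/655 -438/655; -438/655 208/655]
step 1: x̄ = F·x = [-4153/655, -1332/655]
step 1: P̄ = F·P·Fᵀ + Q = [16188/655 4452/655; 4452/655 1993/655]
step 1: y = z − H·x̄ = [10114/655, 704/131]
step 1: S = H·P̄·Hᵀ + R = [61492/655 7995/131; 7995/131 5679/131]
step 1: K = P̄·Hᵀ·S⁻¹ = [2344/25117 44872/75351; 19618/75351 -31547/226053]
step 1: x' = x̄ + K·y = [-128033/75351, 279544/226053]
step 1: P' = (I − K·H)·P̄ = [43700/25117 -41356/75351; -41356/75351 60974/226053]

step 0: x' = [1332/655, -157/655], P' = [1338/655 -438/655; -438/655 208/655]
step 1: x' = [-128033/75351, 279544/226053], P' = [43700/25117 -41356/75351; -41356/75351 60974/226053]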